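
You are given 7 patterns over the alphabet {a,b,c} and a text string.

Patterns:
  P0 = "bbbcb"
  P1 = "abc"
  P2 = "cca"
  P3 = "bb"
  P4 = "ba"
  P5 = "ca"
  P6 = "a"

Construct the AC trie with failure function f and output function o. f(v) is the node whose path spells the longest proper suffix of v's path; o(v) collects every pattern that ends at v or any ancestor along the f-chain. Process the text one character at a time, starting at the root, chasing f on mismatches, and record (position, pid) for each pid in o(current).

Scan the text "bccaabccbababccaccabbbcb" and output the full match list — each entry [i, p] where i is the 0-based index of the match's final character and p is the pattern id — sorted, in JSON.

Construct AC machine:
Trie nodes:
  0='ε' goto a→6 b→1 c→9
  1='b' goto a→12 b→2
  2='bb' goto b→3  ←P3
  3='bbb' goto c→4
  4='bbbc' goto b→5
  5='bbbcb' goto ·  ←P0
  6='a' goto b→7  ←P6
  7='ab' goto c→8
  8='abc' goto ·  ←P1
  9='c' goto a→13 c→10
  10='cc' goto a→11
  11='cca' goto ·  ←P2
  12='ba' goto ·  ←P4
  13='ca' goto ·  ←P5

Failure links (BFS by depth):
  fail(1) 'b': from fail(0)=0 chase 'b': 0 ⇒ 0;  out=∅∪out(0)=∅
  fail(6) 'a': from fail(0)=0 chase 'a': 0 ⇒ 0;  out={6}∪out(0)={6}
  fail(9) 'c': from fail(0)=0 chase 'c': 0 ⇒ 0;  out=∅∪out(0)=∅
  fail(2) 'bb': from fail(1)=0 chase 'b': 0 ⇒ 1;  out={3}∪out(1)={3}
  fail(7) 'ab': from fail(6)=0 chase 'b': 0 ⇒ 1;  out=∅∪out(1)=∅
  fail(10) 'cc': from fail(9)=0 chase 'c': 0 ⇒ 9;  out=∅∪out(9)=∅
  fail(12) 'ba': from fail(1)=0 chase 'a': 0 ⇒ 6;  out={4}∪out(6)={4,6}
  fail(13) 'ca': from fail(9)=0 chase 'a': 0 ⇒ 6;  out={5}∪out(6)={5,6}
  fail(3) 'bbb': from fail(2)=1 chase 'b': 1 ⇒ 2;  out=∅∪out(2)={3}
  fail(8) 'abc': from fail(7)=1 chase 'c': 1→0 ⇒ 9;  out={1}∪out(9)={1}
  fail(11) 'cca': from fail(10)=9 chase 'a': 9 ⇒ 13;  out={2}∪out(13)={2,5,6}
  fail(4) 'bbbc': from fail(3)=2 chase 'c': 2→1→0 ⇒ 9;  out=∅∪out(9)=∅
  fail(5) 'bbbcb': from fail(4)=9 chase 'b': 9→0 ⇒ 1;  out={0}∪out(1)={0}

Run:
i=0 'b': node 0→1
i=1 'c': node 1→9 (fail-walked)
i=2 'c': node 9→10
i=3 'a': node 10→11  ** P2@[1:3],P5@[2:3],P6@[3:3]
i=4 'a': node 11→6 (fail-walked)  ** P6@[4:4]
i=5 'b': node 6→7
i=6 'c': node 7→8  ** P1@[4:6]
i=7 'c': node 8→10 (fail-walked)
i=8 'b': node 10→1 (fail-walked)
i=9 'a': node 1→12  ** P4@[8:9],P6@[9:9]
i=10 'b': node 12→7 (fail-walked)
i=11 'a': node 7→12 (fail-walked)  ** P4@[10:11],P6@[11:11]
i=12 'b': node 12→7 (fail-walked)
i=13 'c': node 7→8  ** P1@[11:13]
i=14 'c': node 8→10 (fail-walked)
i=15 'a': node 10→11  ** P2@[13:15],P5@[14:15],P6@[15:15]
i=16 'c': node 11→9 (fail-walked)
i=17 'c': node 9→10
i=18 'a': node 10→11  ** P2@[16:18],P5@[17:18],P6@[18:18]
i=19 'b': node 11→7 (fail-walked)
i=20 'b': node 7→2 (fail-walked)  ** P3@[19:20]
i=21 'b': node 2→3  ** P3@[20:21]
i=22 'c': node 3→4
i=23 'b': node 4→5  ** P0@[19:23]

Matches: [[3,2],[3,5],[3,6],[4,6],[6,1],[9,4],[9,6],[11,4],[11,6],[13,1],[15,2],[15,5],[15,6],[18,2],[18,5],[18,6],[20,3],[21,3],[23,0]]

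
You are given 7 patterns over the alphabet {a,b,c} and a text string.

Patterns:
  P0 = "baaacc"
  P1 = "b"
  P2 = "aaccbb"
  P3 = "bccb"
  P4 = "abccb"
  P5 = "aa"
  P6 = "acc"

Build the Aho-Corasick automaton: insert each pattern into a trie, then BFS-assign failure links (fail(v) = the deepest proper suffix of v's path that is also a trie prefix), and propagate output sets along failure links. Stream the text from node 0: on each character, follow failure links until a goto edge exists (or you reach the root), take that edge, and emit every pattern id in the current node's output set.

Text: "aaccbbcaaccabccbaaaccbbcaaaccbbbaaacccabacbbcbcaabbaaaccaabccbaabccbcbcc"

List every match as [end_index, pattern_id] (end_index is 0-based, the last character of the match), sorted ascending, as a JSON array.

Construct AC machine:
Trie nodes:
  0='ε' goto a→7 b→1
  1='b' goto a→2 c→13  ←P1
  2='ba' goto a→3
  3='baa' goto a→4
  4='baaa' goto c→5
  5='baaac' goto c→6
  6='baaacc' goto ·  ←P0
  7='a' goto a→8 b→16 c→20
  8='aa' goto c→9  ←P5
  9='aac' goto c→10
  10='aacc' goto b→11
  11='aaccb' goto b→12
  12='aaccbb' goto ·  ←P2
  13='bc' goto c→14
  14='bcc' goto b→15
  15='bccb' goto ·  ←P3
  16='ab' goto c→17
  17='abc' goto c→18
  18='abcc' goto b→19
  19='abccb' goto ·  ←P4
  20='ac' goto c→21
  21='acc' goto ·  ←P6

BFS fail/out derivation:
  fail(1) 'b': from fail(0)=0 chase 'b': 0 ⇒ 0;  out={1}∪out(0)={1}
  fail(7) 'a': from fail(0)=0 chase 'a': 0 ⇒ 0;  out=∅∪out(0)=∅
  fail(2) 'ba': from fail(1)=0 chase 'a': 0 ⇒ 7;  out=∅∪out(7)=∅
  fail(8) 'aa': from fail(7)=0 chase 'a': 0 ⇒ 7;  out={5}∪out(7)={5}
  fail(13) 'bc': from fail(1)=0 chase 'c': 0 ⇒ 0;  out=∅∪out(0)=∅
  fail(16) 'ab': from fail(7)=0 chase 'b': 0 ⇒ 1;  out=∅∪out(1)={1}
  fail(20) 'ac': from fail(7)=0 chase 'c': 0 ⇒ 0;  out=∅∪out(0)=∅
  fail(3) 'baa': from fail(2)=7 chase 'a': 7 ⇒ 8;  out=∅∪out(8)={5}
  fail(9) 'aac': from fail(8)=7 chase 'c': 7 ⇒ 20;  out=∅∪out(20)=∅
  fail(14) 'bcc': from fail(13)=0 chase 'c': 0 ⇒ 0;  out=∅∪out(0)=∅
  fail(17) 'abc': from fail(16)=1 chase 'c': 1 ⇒ 13;  out=∅∪out(13)=∅
  fail(21) 'acc': from fail(20)=0 chase 'c': 0 ⇒ 0;  out={6}∪out(0)={6}
  fail(4) 'baaa': from fail(3)=8 chase 'a': 8→7 ⇒ 8;  out=∅∪out(8)={5}
  fail(10) 'aacc': from fail(9)=20 chase 'c': 20 ⇒ 21;  out=∅∪out(21)={6}
  fail(15) 'bccb': from fail(14)=0 chase 'b': 0 ⇒ 1;  out={3}∪out(1)={1,3}
  fail(18) 'abcc': from fail(17)=13 chase 'c': 13 ⇒ 14;  out=∅∪out(14)=∅
  fail(5) 'baaac': from fail(4)=8 chase 'c': 8 ⇒ 9;  out=∅∪out(9)=∅
  fail(11) 'aaccb': from fail(10)=21 chase 'b': 21→0 ⇒ 1;  out=∅∪out(1)={1}
  fail(19) 'abccb': from fail(18)=14 chase 'b': 14 ⇒ 15;  out={4}∪out(15)={1,3,4}
  fail(6) 'baaacc': from fail(5)=9 chase 'c': 9 ⇒ 10;  out={0}∪out(10)={0,6}
  fail(12) 'aaccbb': from fail(11)=1 chase 'b': 1→0 ⇒ 1;  out={2}∪out(1)={1,2}

Scan:
[0] read 'a'  n0⇒n7
[1] read 'a'  n7⇒n8  emit P5@[0:1]
[2] read 'c'  n8⇒n9
[3] read 'c'  n9⇒n10  emit P6@[1:3]
[4] read 'b'  n10⇒n11  emit P1@[4:4]
[5] read 'b'  n11⇒n12  emit P1@[5:5],P2@[0:5]
[6] read 'c'  n12⇒n13 ·f
[7] read 'a'  n13⇒n7 ·f
[8] read 'a'  n7⇒n8  emit P5@[7:8]
[9] read 'c'  n8⇒n9
[10] read 'c'  n9⇒n10  emit P6@[8:10]
[11] read 'a'  n10⇒n7 ·f
[12] read 'b'  n7⇒n16  emit P1@[12:12]
[13] read 'c'  n16⇒n17
[14] read 'c'  n17⇒n18
[15] read 'b'  n18⇒n19  emit P1@[15:15],P3@[12:15],P4@[11:15]
[16] read 'a'  n19⇒n2 ·f
[17] read 'a'  n2⇒n3  emit P5@[16:17]
[18] read 'a'  n3⇒n4  emit P5@[17:18]
[19] read 'c'  n4⇒n5
[20] read 'c'  n5⇒n6  emit P0@[15:20],P6@[18:20]
[21] read 'b'  n6⇒n11 ·f  emit P1@[21:21]
[22] read 'b'  n11⇒n12  emit P1@[22:22],P2@[17:22]
[23] read 'c'  n12⇒n13 ·f
[24] read 'a'  n13⇒n7 ·f
[25] read 'a'  n7⇒n8  emit P5@[24:25]
[26] read 'a'  n8⇒n8 ·f  emit P5@[25:26]
[27] read 'c'  n8⇒n9
[28] read 'c'  n9⇒n10  emit P6@[26:28]
[29] read 'b'  n10⇒n11  emit P1@[29:29]
[30] read 'b'  n11⇒n12  emit P1@[30:30],P2@[25:30]
[31] read 'b'  n12⇒n1 ·f  emit P1@[31:31]
[32] read 'a'  n1⇒n2
[33] read 'a'  n2⇒n3  emit P5@[32:33]
[34] read 'a'  n3⇒n4  emit P5@[33:34]
[35] read 'c'  n4⇒n5
[36] read 'c'  n5⇒n6  emit P0@[31:36],P6@[34:36]
[37] read 'c'  n6⇒n0 ·f
[38] read 'a'  n0⇒n7
[39] read 'b'  n7⇒n16  emit P1@[39:39]
[40] read 'a'  n16⇒n2 ·f
[41] read 'c'  n2⇒n20 ·f
[42] read 'b'  n20⇒n1 ·f  emit P1@[42:42]
[43] read 'b'  n1⇒n1 ·f  emit P1@[43:43]
[44] read 'c'  n1⇒n13
[45] read 'b'  n13⇒n1 ·f  emit P1@[45:45]
[46] read 'c'  n1⇒n13
[47] read 'a'  n13⇒n7 ·f
[48] read 'a'  n7⇒n8  emit P5@[47:48]
[49] read 'b'  n8⇒n16 ·f  emit P1@[49:49]
[50] read 'b'  n16⇒n1 ·f  emit P1@[50:50]
[51] read 'a'  n1⇒n2
[52] read 'a'  n2⇒n3  emit P5@[51:52]
[53] read 'a'  n3⇒n4  emit P5@[52:53]
[54] read 'c'  n4⇒n5
[55] read 'c'  n5⇒n6  emit P0@[50:55],P6@[53:55]
[56] read 'a'  n6⇒n7 ·f
[57] read 'a'  n7⇒n8  emit P5@[56:57]
[58] read 'b'  n8⇒n16 ·f  emit P1@[58:58]
[59] read 'c'  n16⇒n17
[60] read 'c'  n17⇒n18
[61] read 'b'  n18⇒n19  emit P1@[61:61],P3@[58:61],P4@[57:61]
[62] read 'a'  n19⇒n2 ·f
[63] read 'a'  n2⇒n3  emit P5@[62:63]
[64] read 'b'  n3⇒n16 ·f  emit P1@[64:64]
[65] read 'c'  n16⇒n17
[66] read 'c'  n17⇒n18
[67] read 'b'  n18⇒n19  emit P1@[67:67],P3@[64:67],P4@[63:67]
[68] read 'c'  n19⇒n13 ·f
[69] read 'b'  n13⇒n1 ·f  emit P1@[69:69]
[70] read 'c'  n1⇒n13
[71] read 'c'  n13⇒n14

Result: [[1,5],[3,6],[4,1],[5,1],[5,2],[8,5],[10,6],[12,1],[15,1],[15,3],[15,4],[17,5],[18,5],[20,0],[20,6],[21,1],[22,1],[22,2],[25,5],[26,5],[28,6],[29,1],[30,1],[30,2],[31,1],[33,5],[34,5],[36,0],[36,6],[39,1],[42,1],[43,1],[45,1],[48,5],[49,1],[50,1],[52,5],[53,5],[55,0],[55,6],[57,5],[58,1],[61,1],[61,3],[61,4],[63,5],[64,1],[67,1],[67,3],[67,4],[69,1]]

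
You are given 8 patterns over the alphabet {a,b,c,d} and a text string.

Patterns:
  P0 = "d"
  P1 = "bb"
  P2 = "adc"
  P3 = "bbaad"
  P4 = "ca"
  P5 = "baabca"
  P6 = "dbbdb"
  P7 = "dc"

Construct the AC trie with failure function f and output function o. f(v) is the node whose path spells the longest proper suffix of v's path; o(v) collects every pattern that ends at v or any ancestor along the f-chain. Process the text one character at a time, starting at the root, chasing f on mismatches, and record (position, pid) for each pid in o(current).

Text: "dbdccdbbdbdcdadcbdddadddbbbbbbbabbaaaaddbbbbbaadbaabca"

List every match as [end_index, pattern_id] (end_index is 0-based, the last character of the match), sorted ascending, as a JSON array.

Construct AC machine:
Trie nodes:
  0='ε' goto a→4 b→2 c→10 d→1
  1='d' goto b→17 c→21  [P0 ends]
  2='b' goto a→12 b→3
  3='bb' goto a→7  [P1 ends]
  4='a' goto d→5
  5='ad' goto c→6
  6='adc' goto ·  [P2 ends]
  7='bba' goto a→8
  8='bbaa' goto d→9
  9='bbaad' goto ·  [P3 ends]
  10='c' goto a→11
  11='ca' goto ·  [P4 ends]
  12='ba' goto a→13
  13='baa' goto b→14
  14='baab' goto c→15
  15='baabc' goto a→16
  16='baabca' goto ·  [P5 ends]
  17='db' goto b→18
  18='dbb' goto d→19
  19='dbbd' goto b→20
  20='dbbdb' goto ·  [P6 ends]
  21='dc' goto ·  [P7 ends]

Failure links (BFS by depth):
  n1('d'): parent n0 fail=0; on 'd' 0 → fail=0;  out {0}∪∅={0}
  n2('b'): parent n0 fail=0; on 'b' 0 → fail=0;  out ∅∪∅=∅
  n4('a'): parent n0 fail=0; on 'a' 0 → fail=0;  out ∅∪∅=∅
  n10('c'): parent n0 fail=0; on 'c' 0 → fail=0;  out ∅∪∅=∅
  n3('bb'): parent n2 fail=0; on 'b' 0 → fail=2;  out {1}∪∅={1}
  n5('ad'): parent n4 fail=0; on 'd' 0 → fail=1;  out ∅∪{0}={0}
  n11('ca'): parent n10 fail=0; on 'a' 0 → fail=4;  out {4}∪∅={4}
  n12('ba'): parent n2 fail=0; on 'a' 0 → fail=4;  out ∅∪∅=∅
  n17('db'): parent n1 fail=0; on 'b' 0 → fail=2;  out ∅∪∅=∅
  n21('dc'): parent n1 fail=0; on 'c' 0 → fail=10;  out {7}∪∅={7}
  n6('adc'): parent n5 fail=1; on 'c' 1 → fail=21;  out {2}∪{7}={2,7}
  n7('bba'): parent n3 fail=2; on 'a' 2 → fail=12;  out ∅∪∅=∅
  n13('baa'): parent n12 fail=4; on 'a' 4→0 → fail=4;  out ∅∪∅=∅
  n18('dbb'): parent n17 fail=2; on 'b' 2 → fail=3;  out ∅∪{1}={1}
  n8('bbaa'): parent n7 fail=12; on 'a' 12 → fail=13;  out ∅∪∅=∅
  n14('baab'): parent n13 fail=4; on 'b' 4→0 → fail=2;  out ∅∪∅=∅
  n19('dbbd'): parent n18 fail=3; on 'd' 3→2→0 → fail=1;  out ∅∪{0}={0}
  n9('bbaad'): parent n8 fail=13; on 'd' 13→4 → fail=5;  out {3}∪{0}={0,3}
  n15('baabc'): parent n14 fail=2; on 'c' 2→0 → fail=10;  out ∅∪∅=∅
  n20('dbbdb'): parent n19 fail=1; on 'b' 1 → fail=17;  out {6}∪∅={6}
  n16('baabca'): parent n15 fail=10; on 'a' 10 → fail=11;  out {5}∪{4}={4,5}

Run:
i=0 'd': node 0→1  ** P0@[0:0]
i=1 'b': node 1→17
i=2 'd': node 17→1 (fail-walked)  ** P0@[2:2]
i=3 'c': node 1→21  ** P7@[2:3]
i=4 'c': node 21→10 (fail-walked)
i=5 'd': node 10→1 (fail-walked)  ** P0@[5:5]
i=6 'b': node 1→17
i=7 'b': node 17→18  ** P1@[6:7]
i=8 'd': node 18→19  ** P0@[8:8]
i=9 'b': node 19→20  ** P6@[5:9]
i=10 'd': node 20→1 (fail-walked)  ** P0@[10:10]
i=11 'c': node 1→21  ** P7@[10:11]
i=12 'd': node 21→1 (fail-walked)  ** P0@[12:12]
i=13 'a': node 1→4 (fail-walked)
i=14 'd': node 4→5  ** P0@[14:14]
i=15 'c': node 5→6  ** P2@[13:15],P7@[14:15]
i=16 'b': node 6→2 (fail-walked)
i=17 'd': node 2→1 (fail-walked)  ** P0@[17:17]
i=18 'd': node 1→1 (fail-walked)  ** P0@[18:18]
i=19 'd': node 1→1 (fail-walked)  ** P0@[19:19]
i=20 'a': node 1→4 (fail-walked)
i=21 'd': node 4→5  ** P0@[21:21]
i=22 'd': node 5→1 (fail-walked)  ** P0@[22:22]
i=23 'd': node 1→1 (fail-walked)  ** P0@[23:23]
i=24 'b': node 1→17
i=25 'b': node 17→18  ** P1@[24:25]
i=26 'b': node 18→3 (fail-walked)  ** P1@[25:26]
i=27 'b': node 3→3 (fail-walked)  ** P1@[26:27]
i=28 'b': node 3→3 (fail-walked)  ** P1@[27:28]
i=29 'b': node 3→3 (fail-walked)  ** P1@[28:29]
i=30 'b': node 3→3 (fail-walked)  ** P1@[29:30]
i=31 'a': node 3→7
i=32 'b': node 7→2 (fail-walked)
i=33 'b': node 2→3  ** P1@[32:33]
i=34 'a': node 3→7
i=35 'a': node 7→8
i=36 'a': node 8→4 (fail-walked)
i=37 'a': node 4→4 (fail-walked)
i=38 'd': node 4→5  ** P0@[38:38]
i=39 'd': node 5→1 (fail-walked)  ** P0@[39:39]
i=40 'b': node 1→17
i=41 'b': node 17→18  ** P1@[40:41]
i=42 'b': node 18→3 (fail-walked)  ** P1@[41:42]
i=43 'b': node 3→3 (fail-walked)  ** P1@[42:43]
i=44 'b': node 3→3 (fail-walked)  ** P1@[43:44]
i=45 'a': node 3→7
i=46 'a': node 7→8
i=47 'd': node 8→9  ** P0@[47:47],P3@[43:47]
i=48 'b': node 9→17 (fail-walked)
i=49 'a': node 17→12 (fail-walked)
i=50 'a': node 12→13
i=51 'b': node 13→14
i=52 'c': node 14→15
i=53 'a': node 15→16  ** P4@[52:53],P5@[48:53]

All matches (sorted): [[0,0],[2,0],[3,7],[5,0],[7,1],[8,0],[9,6],[10,0],[11,7],[12,0],[14,0],[15,2],[15,7],[17,0],[18,0],[19,0],[21,0],[22,0],[23,0],[25,1],[26,1],[27,1],[28,1],[29,1],[30,1],[33,1],[38,0],[39,0],[41,1],[42,1],[43,1],[44,1],[47,0],[47,3],[53,4],[53,5]]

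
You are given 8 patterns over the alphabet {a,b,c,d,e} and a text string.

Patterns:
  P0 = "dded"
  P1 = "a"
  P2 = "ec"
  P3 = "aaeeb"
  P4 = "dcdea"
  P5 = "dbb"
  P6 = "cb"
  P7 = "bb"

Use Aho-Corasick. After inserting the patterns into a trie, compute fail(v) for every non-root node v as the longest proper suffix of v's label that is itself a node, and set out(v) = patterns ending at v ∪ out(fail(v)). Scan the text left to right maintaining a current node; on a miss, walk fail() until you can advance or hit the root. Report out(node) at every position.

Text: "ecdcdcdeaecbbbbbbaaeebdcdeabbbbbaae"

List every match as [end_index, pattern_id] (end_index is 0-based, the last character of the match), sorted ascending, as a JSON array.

Construct AC machine:
Trie nodes:
  n0 'ε': a→5 b→20 c→18 d→1 e→6
  n1 'd': b→16 c→12 d→2
  n2 'dd': e→3
  n3 'dde': d→4
  n4 'dded': ·  ←P0
  n5 'a': a→8  ←P1
  n6 'e': c→7
  n7 'ec': ·  ←P2
  n8 'aa': e→9
  n9 'aae': e→10
  n10 'aaee': b→11
  n11 'aaeeb': ·  ←P3
  n12 'dc': d→13
  n13 'dcd': e→14
  n14 'dcde': a→15
  n15 'dcdea': ·  ←P4
  n16 'db': b→17
  n17 'dbb': ·  ←P5
  n18 'c': b→19
  n19 'cb': ·  ←P6
  n20 'b': b→21
  n21 'bb': ·  ←P7

Failure links (BFS by depth):
  fail(1) 'd': from fail(0)=0 chase 'd': 0 ⇒ 0;  out=∅∪out(0)=∅
  fail(5) 'a': from fail(0)=0 chase 'a': 0 ⇒ 0;  out={1}∪out(0)={1}
  fail(6) 'e': from fail(0)=0 chase 'e': 0 ⇒ 0;  out=∅∪out(0)=∅
  fail(18) 'c': from fail(0)=0 chase 'c': 0 ⇒ 0;  out=∅∪out(0)=∅
  fail(20) 'b': from fail(0)=0 chase 'b': 0 ⇒ 0;  out=∅∪out(0)=∅
  fail(2) 'dd': from fail(1)=0 chase 'd': 0 ⇒ 1;  out=∅∪out(1)=∅
  fail(7) 'ec': from fail(6)=0 chase 'c': 0 ⇒ 18;  out={2}∪out(18)={2}
  fail(8) 'aa': from fail(5)=0 chase 'a': 0 ⇒ 5;  out=∅∪out(5)={1}
  fail(12) 'dc': from fail(1)=0 chase 'c': 0 ⇒ 18;  out=∅∪out(18)=∅
  fail(16) 'db': from fail(1)=0 chase 'b': 0 ⇒ 20;  out=∅∪out(20)=∅
  fail(19) 'cb': from fail(18)=0 chase 'b': 0 ⇒ 20;  out={6}∪out(20)={6}
  fail(21) 'bb': from fail(20)=0 chase 'b': 0 ⇒ 20;  out={7}∪out(20)={7}
  fail(3) 'dde': from fail(2)=1 chase 'e': 1→0 ⇒ 6;  out=∅∪out(6)=∅
  fail(9) 'aae': from fail(8)=5 chase 'e': 5→0 ⇒ 6;  out=∅∪out(6)=∅
  fail(13) 'dcd': from fail(12)=18 chase 'd': 18→0 ⇒ 1;  out=∅∪out(1)=∅
  fail(17) 'dbb': from fail(16)=20 chase 'b': 20 ⇒ 21;  out={5}∪out(21)={5,7}
  fail(4) 'dded': from fail(3)=6 chase 'd': 6→0 ⇒ 1;  out={0}∪out(1)={0}
  fail(10) 'aaee': from fail(9)=6 chase 'e': 6→0 ⇒ 6;  out=∅∪out(6)=∅
  fail(14) 'dcde': from fail(13)=1 chase 'e': 1→0 ⇒ 6;  out=∅∪out(6)=∅
  fail(11) 'aaeeb': from fail(10)=6 chase 'b': 6→0 ⇒ 20;  out={3}∪out(20)={3}
  fail(15) 'dcdea': from fail(14)=6 chase 'a': 6→0 ⇒ 5;  out={4}∪out(5)={1,4}

Text stream:
i=0 'e': node 0→6
i=1 'c': node 6→7  ** P2@[0:1]
i=2 'd': node 7→1 (via fail)
i=3 'c': node 1→12
i=4 'd': node 12→13
i=5 'c': node 13→12 (via fail)
i=6 'd': node 12→13
i=7 'e': node 13→14
i=8 'a': node 14→15  ** P1@[8:8],P4@[4:8]
i=9 'e': node 15→6 (via fail)
i=10 'c': node 6→7  ** P2@[9:10]
i=11 'b': node 7→19 (via fail)  ** P6@[10:11]
i=12 'b': node 19→21 (via fail)  ** P7@[11:12]
i=13 'b': node 21→21 (via fail)  ** P7@[12:13]
i=14 'b': node 21→21 (via fail)  ** P7@[13:14]
i=15 'b': node 21→21 (via fail)  ** P7@[14:15]
i=16 'b': node 21→21 (via fail)  ** P7@[15:16]
i=17 'a': node 21→5 (via fail)  ** P1@[17:17]
i=18 'a': node 5→8  ** P1@[18:18]
i=19 'e': node 8→9
i=20 'e': node 9→10
i=21 'b': node 10→11  ** P3@[17:21]
i=22 'd': node 11→1 (via fail)
i=23 'c': node 1→12
i=24 'd': node 12→13
i=25 'e': node 13→14
i=26 'a': node 14→15  ** P1@[26:26],P4@[22:26]
i=27 'b': node 15→20 (via fail)
i=28 'b': node 20→21  ** P7@[27:28]
i=29 'b': node 21→21 (via fail)  ** P7@[28:29]
i=30 'b': node 21→21 (via fail)  ** P7@[29:30]
i=31 'b': node 21→21 (via fail)  ** P7@[30:31]
i=32 'a': node 21→5 (via fail)  ** P1@[32:32]
i=33 'a': node 5→8  ** P1@[33:33]
i=34 'e': node 8→9

All matches (sorted): [[1,2],[8,1],[8,4],[10,2],[11,6],[12,7],[13,7],[14,7],[15,7],[16,7],[17,1],[18,1],[21,3],[26,1],[26,4],[28,7],[29,7],[30,7],[31,7],[32,1],[33,1]]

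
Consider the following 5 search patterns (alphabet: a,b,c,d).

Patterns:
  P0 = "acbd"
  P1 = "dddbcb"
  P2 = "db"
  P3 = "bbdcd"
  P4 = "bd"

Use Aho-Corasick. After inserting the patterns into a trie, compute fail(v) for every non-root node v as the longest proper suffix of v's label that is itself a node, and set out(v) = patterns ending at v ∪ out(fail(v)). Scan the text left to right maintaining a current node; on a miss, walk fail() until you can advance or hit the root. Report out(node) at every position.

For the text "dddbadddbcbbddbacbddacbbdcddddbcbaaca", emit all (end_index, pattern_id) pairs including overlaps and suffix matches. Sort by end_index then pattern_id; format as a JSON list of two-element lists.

Build automaton:
Trie (insert patterns):
  0='ε' goto a→1 b→12 d→5
  1='a' goto c→2
  2='ac' goto b→3
  3='acb' goto d→4
  4='acbd' goto ·  [P0 ends]
  5='d' goto b→11 d→6
  6='dd' goto d→7
  7='ddd' goto b→8
  8='dddb' goto c→9
  9='dddbc' goto b→10
  10='dddbcb' goto ·  [P1 ends]
  11='db' goto ·  [P2 ends]
  12='b' goto b→13 d→17
  13='bb' goto d→14
  14='bbd' goto c→15
  15='bbdc' goto d→16
  16='bbdcd' goto ·  [P3 ends]
  17='bd' goto ·  [P4 ends]

BFS fail/out derivation:
  n1('a'): parent n0 fail=0; on 'a' 0 → fail=0;  out ∅∪∅=∅
  n5('d'): parent n0 fail=0; on 'd' 0 → fail=0;  out ∅∪∅=∅
  n12('b'): parent n0 fail=0; on 'b' 0 → fail=0;  out ∅∪∅=∅
  n2('ac'): parent n1 fail=0; on 'c' 0 → fail=0;  out ∅∪∅=∅
  n6('dd'): parent n5 fail=0; on 'd' 0 → fail=5;  out ∅∪∅=∅
  n11('db'): parent n5 fail=0; on 'b' 0 → fail=12;  out {2}∪∅={2}
  n13('bb'): parent n12 fail=0; on 'b' 0 → fail=12;  out ∅∪∅=∅
  n17('bd'): parent n12 fail=0; on 'd' 0 → fail=5;  out {4}∪∅={4}
  n3('acb'): parent n2 fail=0; on 'b' 0 → fail=12;  out ∅∪∅=∅
  n7('ddd'): parent n6 fail=5; on 'd' 5 → fail=6;  out ∅∪∅=∅
  n14('bbd'): parent n13 fail=12; on 'd' 12 → fail=17;  out ∅∪{4}={4}
  n4('acbd'): parent n3 fail=12; on 'd' 12 → fail=17;  out {0}∪{4}={0,4}
  n8('dddb'): parent n7 fail=6; on 'b' 6→5 → fail=11;  out ∅∪{2}={2}
  n15('bbdc'): parent n14 fail=17; on 'c' 17→5→0 → fail=0;  out ∅∪∅=∅
  n9('dddbc'): parent n8 fail=11; on 'c' 11→12→0 → fail=0;  out ∅∪∅=∅
  n16('bbdcd'): parent n15 fail=0; on 'd' 0 → fail=5;  out {3}∪∅={3}
  n10('dddbcb'): parent n9 fail=0; on 'b' 0 → fail=12;  out {1}∪∅={1}

Scan:
[0] read 'd'  n0⇒n5
[1] read 'd'  n5⇒n6
[2] read 'd'  n6⇒n7
[3] read 'b'  n7⇒n8  → match P2@[2:3]
[4] read 'a'  n8⇒n1 (fail-walked)
[5] read 'd'  n1⇒n5 (fail-walked)
[6] read 'd'  n5⇒n6
[7] read 'd'  n6⇒n7
[8] read 'b'  n7⇒n8  → match P2@[7:8]
[9] read 'c'  n8⇒n9
[10] read 'b'  n9⇒n10  → match P1@[5:10]
[11] read 'b'  n10⇒n13 (fail-walked)
[12] read 'd'  n13⇒n14  → match P4@[11:12]
[13] read 'd'  n14⇒n6 (fail-walked)
[14] read 'b'  n6⇒n11 (fail-walked)  → match P2@[13:14]
[15] read 'a'  n11⇒n1 (fail-walked)
[16] read 'c'  n1⇒n2
[17] read 'b'  n2⇒n3
[18] read 'd'  n3⇒n4  → match P0@[15:18],P4@[17:18]
[19] read 'd'  n4⇒n6 (fail-walked)
[20] read 'a'  n6⇒n1 (fail-walked)
[21] read 'c'  n1⇒n2
[22] read 'b'  n2⇒n3
[23] read 'b'  n3⇒n13 (fail-walked)
[24] read 'd'  n13⇒n14  → match P4@[23:24]
[25] read 'c'  n14⇒n15
[26] read 'd'  n15⇒n16  → match P3@[22:26]
[27] read 'd'  n16⇒n6 (fail-walked)
[28] read 'd'  n6⇒n7
[29] read 'd'  n7⇒n7 (fail-walked)
[30] read 'b'  n7⇒n8  → match P2@[29:30]
[31] read 'c'  n8⇒n9
[32] read 'b'  n9⇒n10  → match P1@[27:32]
[33] read 'a'  n10⇒n1 (fail-walked)
[34] read 'a'  n1⇒n1 (fail-walked)
[35] read 'c'  n1⇒n2
[36] read 'a'  n2⇒n1 (fail-walked)

All matches (sorted): [[3,2],[8,2],[10,1],[12,4],[14,2],[18,0],[18,4],[24,4],[26,3],[30,2],[32,1]]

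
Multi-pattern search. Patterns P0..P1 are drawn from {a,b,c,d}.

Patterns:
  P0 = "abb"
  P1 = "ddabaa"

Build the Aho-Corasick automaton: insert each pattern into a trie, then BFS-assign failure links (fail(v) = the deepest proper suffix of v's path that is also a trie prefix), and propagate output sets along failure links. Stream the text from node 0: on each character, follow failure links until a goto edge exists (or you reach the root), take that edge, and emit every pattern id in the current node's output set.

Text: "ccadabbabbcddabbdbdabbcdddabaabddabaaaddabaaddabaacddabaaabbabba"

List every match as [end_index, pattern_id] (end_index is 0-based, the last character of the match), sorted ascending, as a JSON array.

Build:
Trie nodes:
  n0 'ε': a→1 d→4
  n1 'a': b→2
  n2 'ab': b→3
  n3 'abb': ·  ←P0
  n4 'd': d→5
  n5 'dd': a→6
  n6 'dda': b→7
  n7 'ddab': a→8
  n8 'ddaba': a→9
  n9 'ddabaa': ·  ←P1

BFS fail/out derivation:
  fail(1) 'a': from fail(0)=0 chase 'a': 0 ⇒ 0;  out=∅∪out(0)=∅
  fail(4) 'd': from fail(0)=0 chase 'd': 0 ⇒ 0;  out=∅∪out(0)=∅
  fail(2) 'ab': from fail(1)=0 chase 'b': 0 ⇒ 0;  out=∅∪out(0)=∅
  fail(5) 'dd': from fail(4)=0 chase 'd': 0 ⇒ 4;  out=∅∪out(4)=∅
  fail(3) 'abb': from fail(2)=0 chase 'b': 0 ⇒ 0;  out={0}∪out(0)={0}
  fail(6) 'dda': from fail(5)=4 chase 'a': 4→0 ⇒ 1;  out=∅∪out(1)=∅
  fail(7) 'ddab': from fail(6)=1 chase 'b': 1 ⇒ 2;  out=∅∪out(2)=∅
  fail(8) 'ddaba': from fail(7)=2 chase 'a': 2→0 ⇒ 1;  out=∅∪out(1)=∅
  fail(9) 'ddabaa': from fail(8)=1 chase 'a': 1→0 ⇒ 1;  out={1}∪out(1)={1}

Text stream:
pos 0 'c': at 0
pos 1 'c': at 0
pos 2 'a': at 1
pos 3 'd': at 4 ·f
pos 4 'a': at 1 ·f
pos 5 'b': at 2
pos 6 'b': at 3  ** P0@[4:6]
pos 7 'a': at 1 ·f
pos 8 'b': at 2
pos 9 'b': at 3  ** P0@[7:9]
pos 10 'c': at 0 ·f
pos 11 'd': at 4
pos 12 'd': at 5
pos 13 'a': at 6
pos 14 'b': at 7
pos 15 'b': at 3 ·f  ** P0@[13:15]
pos 16 'd': at 4 ·f
pos 17 'b': at 0 ·f
pos 18 'd': at 4
pos 19 'a': at 1 ·f
pos 20 'b': at 2
pos 21 'b': at 3  ** P0@[19:21]
pos 22 'c': at 0 ·f
pos 23 'd': at 4
pos 24 'd': at 5
pos 25 'd': at 5 ·f
pos 26 'a': at 6
pos 27 'b': at 7
pos 28 'a': at 8
pos 29 'a': at 9  ** P1@[24:29]
pos 30 'b': at 2 ·f
pos 31 'd': at 4 ·f
pos 32 'd': at 5
pos 33 'a': at 6
pos 34 'b': at 7
pos 35 'a': at 8
pos 36 'a': at 9  ** P1@[31:36]
pos 37 'a': at 1 ·f
pos 38 'd': at 4 ·f
pos 39 'd': at 5
pos 40 'a': at 6
pos 41 'b': at 7
pos 42 'a': at 8
pos 43 'a': at 9  ** P1@[38:43]
pos 44 'd': at 4 ·f
pos 45 'd': at 5
pos 46 'a': at 6
pos 47 'b': at 7
pos 48 'a': at 8
pos 49 'a': at 9  ** P1@[44:49]
pos 50 'c': at 0 ·f
pos 51 'd': at 4
pos 52 'd': at 5
pos 53 'a': at 6
pos 54 'b': at 7
pos 55 'a': at 8
pos 56 'a': at 9  ** P1@[51:56]
pos 57 'a': at 1 ·f
pos 58 'b': at 2
pos 59 'b': at 3  ** P0@[57:59]
pos 60 'a': at 1 ·f
pos 61 'b': at 2
pos 62 'b': at 3  ** P0@[60:62]
pos 63 'a': at 1 ·f

Result: [[6,0],[9,0],[15,0],[21,0],[29,1],[36,1],[43,1],[49,1],[56,1],[59,0],[62,0]]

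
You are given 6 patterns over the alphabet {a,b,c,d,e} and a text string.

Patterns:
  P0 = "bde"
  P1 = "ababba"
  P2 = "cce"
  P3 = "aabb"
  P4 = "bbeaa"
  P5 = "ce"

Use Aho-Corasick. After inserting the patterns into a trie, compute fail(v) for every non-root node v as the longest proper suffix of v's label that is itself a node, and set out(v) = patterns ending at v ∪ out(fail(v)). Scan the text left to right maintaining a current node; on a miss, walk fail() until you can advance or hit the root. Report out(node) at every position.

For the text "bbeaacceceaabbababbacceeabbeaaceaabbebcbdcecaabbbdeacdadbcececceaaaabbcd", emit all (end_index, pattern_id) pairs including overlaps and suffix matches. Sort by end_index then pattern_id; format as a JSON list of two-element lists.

Build automaton:
Trie nodes:
  0='ε' goto a→4 b→1 c→10
  1='b' goto b→16 d→2
  2='bd' goto e→3
  3='bde' goto ·  ←P0
  4='a' goto a→13 b→5
  5='ab' goto a→6
  6='aba' goto b→7
  7='abab' goto b→8
  8='ababb' goto a→9
  9='ababba' goto ·  ←P1
  10='c' goto c→11 e→20
  11='cc' goto e→12
  12='cce' goto ·  ←P2
  13='aa' goto b→14
  14='aab' goto b→15
  15='aabb' goto ·  ←P3
  16='bb' goto e→17
  17='bbe' goto a→18
  18='bbea' goto a→19
  19='bbeaa' goto ·  ←P4
  20='ce' goto ·  ←P5

Failure links (BFS by depth):
  fail(1) 'b': from fail(0)=0 chase 'b': 0 ⇒ 0;  out=∅∪out(0)=∅
  fail(4) 'a': from fail(0)=0 chase 'a': 0 ⇒ 0;  out=∅∪out(0)=∅
  fail(10) 'c': from fail(0)=0 chase 'c': 0 ⇒ 0;  out=∅∪out(0)=∅
  fail(2) 'bd': from fail(1)=0 chase 'd': 0 ⇒ 0;  out=∅∪out(0)=∅
  fail(5) 'ab': from fail(4)=0 chase 'b': 0 ⇒ 1;  out=∅∪out(1)=∅
  fail(11) 'cc': from fail(10)=0 chase 'c': 0 ⇒ 10;  out=∅∪out(10)=∅
  fail(13) 'aa': from fail(4)=0 chase 'a': 0 ⇒ 4;  out=∅∪out(4)=∅
  fail(16) 'bb': from fail(1)=0 chase 'b': 0 ⇒ 1;  out=∅∪out(1)=∅
  fail(20) 'ce': from fail(10)=0 chase 'e': 0 ⇒ 0;  out={5}∪out(0)={5}
  fail(3) 'bde': from fail(2)=0 chase 'e': 0 ⇒ 0;  out={0}∪out(0)={0}
  fail(6) 'aba': from fail(5)=1 chase 'a': 1→0 ⇒ 4;  out=∅∪out(4)=∅
  fail(12) 'cce': from fail(11)=10 chase 'e': 10 ⇒ 20;  out={2}∪out(20)={2,5}
  fail(14) 'aab': from fail(13)=4 chase 'b': 4 ⇒ 5;  out=∅∪out(5)=∅
  fail(17) 'bbe': from fail(16)=1 chase 'e': 1→0 ⇒ 0;  out=∅∪out(0)=∅
  fail(7) 'abab': from fail(6)=4 chase 'b': 4 ⇒ 5;  out=∅∪out(5)=∅
  fail(15) 'aabb': from fail(14)=5 chase 'b': 5→1 ⇒ 16;  out={3}∪out(16)={3}
  fail(18) 'bbea': from fail(17)=0 chase 'a': 0 ⇒ 4;  out=∅∪out(4)=∅
  fail(8) 'ababb': from fail(7)=5 chase 'b': 5→1 ⇒ 16;  out=∅∪out(16)=∅
  fail(19) 'bbeaa': from fail(18)=4 chase 'a': 4 ⇒ 13;  out={4}∪out(13)={4}
  fail(9) 'ababba': from fail(8)=16 chase 'a': 16→1→0 ⇒ 4;  out={1}∪out(4)={1}

Text stream:
i=0 'b': node 0→1
i=1 'b': node 1→16
i=2 'e': node 16→17
i=3 'a': node 17→18
i=4 'a': node 18→19  emit P4@[0:4]
i=5 'c': node 19→10 (via fail)
i=6 'c': node 10→11
i=7 'e': node 11→12  emit P2@[5:7],P5@[6:7]
i=8 'c': node 12→10 (via fail)
i=9 'e': node 10→20  emit P5@[8:9]
i=10 'a': node 20→4 (via fail)
i=11 'a': node 4→13
i=12 'b': node 13→14
i=13 'b': node 14→15  emit P3@[10:13]
i=14 'a': node 15→4 (via fail)
i=15 'b': node 4→5
i=16 'a': node 5→6
i=17 'b': node 6→7
i=18 'b': node 7→8
i=19 'a': node 8→9  emit P1@[14:19]
i=20 'c': node 9→10 (via fail)
i=21 'c': node 10→11
i=22 'e': node 11→12  emit P2@[20:22],P5@[21:22]
i=23 'e': node 12→0 (via fail)
i=24 'a': node 0→4
i=25 'b': node 4→5
i=26 'b': node 5→16 (via fail)
i=27 'e': node 16→17
i=28 'a': node 17→18
i=29 'a': node 18→19  emit P4@[25:29]
i=30 'c': node 19→10 (via fail)
i=31 'e': node 10→20  emit P5@[30:31]
i=32 'a': node 20→4 (via fail)
i=33 'a': node 4→13
i=34 'b': node 13→14
i=35 'b': node 14→15  emit P3@[32:35]
i=36 'e': node 15→17 (via fail)
i=37 'b': node 17→1 (via fail)
i=38 'c': node 1→10 (via fail)
i=39 'b': node 10→1 (via fail)
i=40 'd': node 1→2
i=41 'c': node 2→10 (via fail)
i=42 'e': node 10→20  emit P5@[41:42]
i=43 'c': node 20→10 (via fail)
i=44 'a': node 10→4 (via fail)
i=45 'a': node 4→13
i=46 'b': node 13→14
i=47 'b': node 14→15  emit P3@[44:47]
i=48 'b': node 15→16 (via fail)
i=49 'd': node 16→2 (via fail)
i=50 'e': node 2→3  emit P0@[48:50]
i=51 'a': node 3→4 (via fail)
i=52 'c': node 4→10 (via fail)
i=53 'd': node 10→0 (via fail)
i=54 'a': node 0→4
i=55 'd': node 4→0 (via fail)
i=56 'b': node 0→1
i=57 'c': node 1→10 (via fail)
i=58 'e': node 10→20  emit P5@[57:58]
i=59 'c': node 20→10 (via fail)
i=60 'e': node 10→20  emit P5@[59:60]
i=61 'c': node 20→10 (via fail)
i=62 'c': node 10→11
i=63 'e': node 11→12  emit P2@[61:63],P5@[62:63]
i=64 'a': node 12→4 (via fail)
i=65 'a': node 4→13
i=66 'a': node 13→13 (via fail)
i=67 'a': node 13→13 (via fail)
i=68 'b': node 13→14
i=69 'b': node 14→15  emit P3@[66:69]
i=70 'c': node 15→10 (via fail)
i=71 'd': node 10→0 (via fail)

Matches: [[4,4],[7,2],[7,5],[9,5],[13,3],[19,1],[22,2],[22,5],[29,4],[31,5],[35,3],[42,5],[47,3],[50,0],[58,5],[60,5],[63,2],[63,5],[69,3]]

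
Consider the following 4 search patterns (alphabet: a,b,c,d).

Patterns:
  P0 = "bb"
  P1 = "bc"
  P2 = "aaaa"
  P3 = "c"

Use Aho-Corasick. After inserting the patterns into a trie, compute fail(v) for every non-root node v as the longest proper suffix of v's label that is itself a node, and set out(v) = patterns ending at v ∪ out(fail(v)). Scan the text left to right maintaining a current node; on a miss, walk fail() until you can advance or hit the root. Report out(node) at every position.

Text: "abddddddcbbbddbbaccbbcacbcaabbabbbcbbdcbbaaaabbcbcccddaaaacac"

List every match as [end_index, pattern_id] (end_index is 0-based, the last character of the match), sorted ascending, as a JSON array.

Construct AC machine:
Trie nodes:
  n0 'ε': a→4 b→1 c→8
  n1 'b': b→2 c→3
  n2 'bb': ·  [P0 ends]
  n3 'bc': ·  [P1 ends]
  n4 'a': a→5
  n5 'aa': a→6
  n6 'aaa': a→7
  n7 'aaaa': ·  [P2 ends]
  n8 'c': ·  [P3 ends]

BFS fail/out derivation:
  n1('b'): parent n0 fail=0; on 'b' 0 → fail=0;  out ∅∪∅=∅
  n4('a'): parent n0 fail=0; on 'a' 0 → fail=0;  out ∅∪∅=∅
  n8('c'): parent n0 fail=0; on 'c' 0 → fail=0;  out {3}∪∅={3}
  n2('bb'): parent n1 fail=0; on 'b' 0 → fail=1;  out {0}∪∅={0}
  n3('bc'): parent n1 fail=0; on 'c' 0 → fail=8;  out {1}∪{3}={1,3}
  n5('aa'): parent n4 fail=0; on 'a' 0 → fail=4;  out ∅∪∅=∅
  n6('aaa'): parent n5 fail=4; on 'a' 4 → fail=5;  out ∅∪∅=∅
  n7('aaaa'): parent n6 fail=5; on 'a' 5 → fail=6;  out {2}∪∅={2}

Scan:
[0] read 'a'  n0⇒n4
[1] read 'b'  n4⇒n1 (via fail)
[2] read 'd'  n1⇒n0 (via fail)
[3] read 'd'  n0⇒n0
[4] read 'd'  n0⇒n0
[5] read 'd'  n0⇒n0
[6] read 'd'  n0⇒n0
[7] read 'd'  n0⇒n0
[8] read 'c'  n0⇒n8  emit P3@[8:8]
[9] read 'b'  n8⇒n1 (via fail)
[10] read 'b'  n1⇒n2  emit P0@[9:10]
[11] read 'b'  n2⇒n2 (via fail)  emit P0@[10:11]
[12] read 'd'  n2⇒n0 (via fail)
[13] read 'd'  n0⇒n0
[14] read 'b'  n0⇒n1
[15] read 'b'  n1⇒n2  emit P0@[14:15]
[16] read 'a'  n2⇒n4 (via fail)
[17] read 'c'  n4⇒n8 (via fail)  emit P3@[17:17]
[18] read 'c'  n8⇒n8 (via fail)  emit P3@[18:18]
[19] read 'b'  n8⇒n1 (via fail)
[20] read 'b'  n1⇒n2  emit P0@[19:20]
[21] read 'c'  n2⇒n3 (via fail)  emit P1@[20:21],P3@[21:21]
[22] read 'a'  n3⇒n4 (via fail)
[23] read 'c'  n4⇒n8 (via fail)  emit P3@[23:23]
[24] read 'b'  n8⇒n1 (via fail)
[25] read 'c'  n1⇒n3  emit P1@[24:25],P3@[25:25]
[26] read 'a'  n3⇒n4 (via fail)
[27] read 'a'  n4⇒n5
[28] read 'b'  n5⇒n1 (via fail)
[29] read 'b'  n1⇒n2  emit P0@[28:29]
[30] read 'a'  n2⇒n4 (via fail)
[31] read 'b'  n4⇒n1 (via fail)
[32] read 'b'  n1⇒n2  emit P0@[31:32]
[33] read 'b'  n2⇒n2 (via fail)  emit P0@[32:33]
[34] read 'c'  n2⇒n3 (via fail)  emit P1@[33:34],P3@[34:34]
[35] read 'b'  n3⇒n1 (via fail)
[36] read 'b'  n1⇒n2  emit P0@[35:36]
[37] read 'd'  n2⇒n0 (via fail)
[38] read 'c'  n0⇒n8  emit P3@[38:38]
[39] read 'b'  n8⇒n1 (via fail)
[40] read 'b'  n1⇒n2  emit P0@[39:40]
[41] read 'a'  n2⇒n4 (via fail)
[42] read 'a'  n4⇒n5
[43] read 'a'  n5⇒n6
[44] read 'a'  n6⇒n7  emit P2@[41:44]
[45] read 'b'  n7⇒n1 (via fail)
[46] read 'b'  n1⇒n2  emit P0@[45:46]
[47] read 'c'  n2⇒n3 (via fail)  emit P1@[46:47],P3@[47:47]
[48] read 'b'  n3⇒n1 (via fail)
[49] read 'c'  n1⇒n3  emit P1@[48:49],P3@[49:49]
[50] read 'c'  n3⇒n8 (via fail)  emit P3@[50:50]
[51] read 'c'  n8⇒n8 (via fail)  emit P3@[51:51]
[52] read 'd'  n8⇒n0 (via fail)
[53] read 'd'  n0⇒n0
[54] read 'a'  n0⇒n4
[55] read 'a'  n4⇒n5
[56] read 'a'  n5⇒n6
[57] read 'a'  n6⇒n7  emit P2@[54:57]
[58] read 'c'  n7⇒n8 (via fail)  emit P3@[58:58]
[59] read 'a'  n8⇒n4 (via fail)
[60] read 'c'  n4⇒n8 (via fail)  emit P3@[60:60]

Result: [[8,3],[10,0],[11,0],[15,0],[17,3],[18,3],[20,0],[21,1],[21,3],[23,3],[25,1],[25,3],[29,0],[32,0],[33,0],[34,1],[34,3],[36,0],[38,3],[40,0],[44,2],[46,0],[47,1],[47,3],[49,1],[49,3],[50,3],[51,3],[57,2],[58,3],[60,3]]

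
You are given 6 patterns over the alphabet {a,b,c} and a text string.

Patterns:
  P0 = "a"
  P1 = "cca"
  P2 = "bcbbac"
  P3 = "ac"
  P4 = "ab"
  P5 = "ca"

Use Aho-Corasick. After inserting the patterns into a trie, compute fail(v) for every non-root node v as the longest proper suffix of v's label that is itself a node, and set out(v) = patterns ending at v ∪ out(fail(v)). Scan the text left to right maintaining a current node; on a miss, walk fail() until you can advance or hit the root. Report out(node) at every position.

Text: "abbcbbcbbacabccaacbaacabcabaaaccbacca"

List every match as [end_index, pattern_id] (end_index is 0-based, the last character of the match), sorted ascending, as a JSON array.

Build:
Trie nodes:
  n0 'ε': a→1 b→5 c→2
  n1 'a': b→12 c→11  ←P0
  n2 'c': a→13 c→3
  n3 'cc': a→4
  n4 'cca': ·  ←P1
  n5 'b': c→6
  n6 'bc': b→7
  n7 'bcb': b→8
  n8 'bcbb': a→9
  n9 'bcbba': c→10
  n10 'bcbbac': ·  ←P2
  n11 'ac': ·  ←P3
  n12 'ab': ·  ←P4
  n13 'ca': ·  ←P5

Failure links (BFS by depth):
  n1('a'): parent n0 fail=0; on 'a' 0 → fail=0;  out {0}∪∅={0}
  n2('c'): parent n0 fail=0; on 'c' 0 → fail=0;  out ∅∪∅=∅
  n5('b'): parent n0 fail=0; on 'b' 0 → fail=0;  out ∅∪∅=∅
  n3('cc'): parent n2 fail=0; on 'c' 0 → fail=2;  out ∅∪∅=∅
  n6('bc'): parent n5 fail=0; on 'c' 0 → fail=2;  out ∅∪∅=∅
  n11('ac'): parent n1 fail=0; on 'c' 0 → fail=2;  out {3}∪∅={3}
  n12('ab'): parent n1 fail=0; on 'b' 0 → fail=5;  out {4}∪∅={4}
  n13('ca'): parent n2 fail=0; on 'a' 0 → fail=1;  out {5}∪{0}={0,5}
  n4('cca'): parent n3 fail=2; on 'a' 2 → fail=13;  out {1}∪{0,5}={0,1,5}
  n7('bcb'): parent n6 fail=2; on 'b' 2→0 → fail=5;  out ∅∪∅=∅
  n8('bcbb'): parent n7 fail=5; on 'b' 5→0 → fail=5;  out ∅∪∅=∅
  n9('bcbba'): parent n8 fail=5; on 'a' 5→0 → fail=1;  out ∅∪{0}={0}
  n10('bcbbac'): parent n9 fail=1; on 'c' 1 → fail=11;  out {2}∪{3}={2,3}

Scan:
i=0 'a': node 0→1  ** P0@[0:0]
i=1 'b': node 1→12  ** P4@[0:1]
i=2 'b': node 12→5 (fail-walked)
i=3 'c': node 5→6
i=4 'b': node 6→7
i=5 'b': node 7→8
i=6 'c': node 8→6 (fail-walked)
i=7 'b': node 6→7
i=8 'b': node 7→8
i=9 'a': node 8→9  ** P0@[9:9]
i=10 'c': node 9→10  ** P2@[5:10],P3@[9:10]
i=11 'a': node 10→13 (fail-walked)  ** P0@[11:11],P5@[10:11]
i=12 'b': node 13→12 (fail-walked)  ** P4@[11:12]
i=13 'c': node 12→6 (fail-walked)
i=14 'c': node 6→3 (fail-walked)
i=15 'a': node 3→4  ** P0@[15:15],P1@[13:15],P5@[14:15]
i=16 'a': node 4→1 (fail-walked)  ** P0@[16:16]
i=17 'c': node 1→11  ** P3@[16:17]
i=18 'b': node 11→5 (fail-walked)
i=19 'a': node 5→1 (fail-walked)  ** P0@[19:19]
i=20 'a': node 1→1 (fail-walked)  ** P0@[20:20]
i=21 'c': node 1→11  ** P3@[20:21]
i=22 'a': node 11→13 (fail-walked)  ** P0@[22:22],P5@[21:22]
i=23 'b': node 13→12 (fail-walked)  ** P4@[22:23]
i=24 'c': node 12→6 (fail-walked)
i=25 'a': node 6→13 (fail-walked)  ** P0@[25:25],P5@[24:25]
i=26 'b': node 13→12 (fail-walked)  ** P4@[25:26]
i=27 'a': node 12→1 (fail-walked)  ** P0@[27:27]
i=28 'a': node 1→1 (fail-walked)  ** P0@[28:28]
i=29 'a': node 1→1 (fail-walked)  ** P0@[29:29]
i=30 'c': node 1→11  ** P3@[29:30]
i=31 'c': node 11→3 (fail-walked)
i=32 'b': node 3→5 (fail-walked)
i=33 'a': node 5→1 (fail-walked)  ** P0@[33:33]
i=34 'c': node 1→11  ** P3@[33:34]
i=35 'c': node 11→3 (fail-walked)
i=36 'a': node 3→4  ** P0@[36:36],P1@[34:36],P5@[35:36]

All matches (sorted): [[0,0],[1,4],[9,0],[10,2],[10,3],[11,0],[11,5],[12,4],[15,0],[15,1],[15,5],[16,0],[17,3],[19,0],[20,0],[21,3],[22,0],[22,5],[23,4],[25,0],[25,5],[26,4],[27,0],[28,0],[29,0],[30,3],[33,0],[34,3],[36,0],[36,1],[36,5]]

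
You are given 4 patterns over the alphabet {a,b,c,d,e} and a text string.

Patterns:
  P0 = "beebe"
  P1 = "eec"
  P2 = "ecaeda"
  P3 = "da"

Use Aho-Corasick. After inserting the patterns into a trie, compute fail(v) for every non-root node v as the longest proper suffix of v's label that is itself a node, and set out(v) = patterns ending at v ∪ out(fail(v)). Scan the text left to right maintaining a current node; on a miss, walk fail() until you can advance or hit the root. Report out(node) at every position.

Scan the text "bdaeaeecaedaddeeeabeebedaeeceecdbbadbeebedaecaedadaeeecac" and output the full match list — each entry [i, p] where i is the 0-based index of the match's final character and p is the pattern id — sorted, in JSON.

Build automaton:
Trie nodes:
  n0 'ε': b→1 d→14 e→6
  n1 'b': e→2
  n2 'be': e→3
  n3 'bee': b→4
  n4 'beeb': e→5
  n5 'beebe': ·  ←P0
  n6 'e': c→9 e→7
  n7 'ee': c→8
  n8 'eec': ·  ←P1
  n9 'ec': a→10
  n10 'eca': e→11
  n11 'ecae': d→12
  n12 'ecaed': a→13
  n13 'ecaeda': ·  ←P2
  n14 'd': a→15
  n15 'da': ·  ←P3

Failure links (BFS by depth):
  n1('b'): parent n0 fail=0; on 'b' 0 → fail=0;  out ∅∪∅=∅
  n6('e'): parent n0 fail=0; on 'e' 0 → fail=0;  out ∅∪∅=∅
  n14('d'): parent n0 fail=0; on 'd' 0 → fail=0;  out ∅∪∅=∅
  n2('be'): parent n1 fail=0; on 'e' 0 → fail=6;  out ∅∪∅=∅
  n7('ee'): parent n6 fail=0; on 'e' 0 → fail=6;  out ∅∪∅=∅
  n9('ec'): parent n6 fail=0; on 'c' 0 → fail=0;  out ∅∪∅=∅
  n15('da'): parent n14 fail=0; on 'a' 0 → fail=0;  out {3}∪∅={3}
  n3('bee'): parent n2 fail=6; on 'e' 6 → fail=7;  out ∅∪∅=∅
  n8('eec'): parent n7 fail=6; on 'c' 6 → fail=9;  out {1}∪∅={1}
  n10('eca'): parent n9 fail=0; on 'a' 0 → fail=0;  out ∅∪∅=∅
  n4('beeb'): parent n3 fail=7; on 'b' 7→6→0 → fail=1;  out ∅∪∅=∅
  n11('ecae'): parent n10 fail=0; on 'e' 0 → fail=6;  out ∅∪∅=∅
  n5('beebe'): parent n4 fail=1; on 'e' 1 → fail=2;  out {0}∪∅={0}
  n12('ecaed'): parent n11 fail=6; on 'd' 6→0 → fail=14;  out ∅∪∅=∅
  n13('ecaeda'): parent n12 fail=14; on 'a' 14 → fail=15;  out {2}∪{3}={2,3}

Scan:
i=0 'b': node 0→1
i=1 'd': node 1→14 (fail-walked)
i=2 'a': node 14→15  ** P3@[1:2]
i=3 'e': node 15→6 (fail-walked)
i=4 'a': node 6→0 (fail-walked)
i=5 'e': node 0→6
i=6 'e': node 6→7
i=7 'c': node 7→8  ** P1@[5:7]
i=8 'a': node 8→10 (fail-walked)
i=9 'e': node 10→11
i=10 'd': node 11→12
i=11 'a': node 12→13  ** P2@[6:11],P3@[10:11]
i=12 'd': node 13→14 (fail-walked)
i=13 'd': node 14→14 (fail-walked)
i=14 'e': node 14→6 (fail-walked)
i=15 'e': node 6→7
i=16 'e': node 7→7 (fail-walked)
i=17 'a': node 7→0 (fail-walked)
i=18 'b': node 0→1
i=19 'e': node 1→2
i=20 'e': node 2→3
i=21 'b': node 3→4
i=22 'e': node 4→5  ** P0@[18:22]
i=23 'd': node 5→14 (fail-walked)
i=24 'a': node 14→15  ** P3@[23:24]
i=25 'e': node 15→6 (fail-walked)
i=26 'e': node 6→7
i=27 'c': node 7→8  ** P1@[25:27]
i=28 'e': node 8→6 (fail-walked)
i=29 'e': node 6→7
i=30 'c': node 7→8  ** P1@[28:30]
i=31 'd': node 8→14 (fail-walked)
i=32 'b': node 14→1 (fail-walked)
i=33 'b': node 1→1 (fail-walked)
i=34 'a': node 1→0 (fail-walked)
i=35 'd': node 0→14
i=36 'b': node 14→1 (fail-walked)
i=37 'e': node 1→2
i=38 'e': node 2→3
i=39 'b': node 3→4
i=40 'e': node 4→5  ** P0@[36:40]
i=41 'd': node 5→14 (fail-walked)
i=42 'a': node 14→15  ** P3@[41:42]
i=43 'e': node 15→6 (fail-walked)
i=44 'c': node 6→9
i=45 'a': node 9→10
i=46 'e': node 10→11
i=47 'd': node 11→12
i=48 'a': node 12→13  ** P2@[43:48],P3@[47:48]
i=49 'd': node 13→14 (fail-walked)
i=50 'a': node 14→15  ** P3@[49:50]
i=51 'e': node 15→6 (fail-walked)
i=52 'e': node 6→7
i=53 'e': node 7→7 (fail-walked)
i=54 'c': node 7→8  ** P1@[52:54]
i=55 'a': node 8→10 (fail-walked)
i=56 'c': node 10→0 (fail-walked)

Matches: [[2,3],[7,1],[11,2],[11,3],[22,0],[24,3],[27,1],[30,1],[40,0],[42,3],[48,2],[48,3],[50,3],[54,1]]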